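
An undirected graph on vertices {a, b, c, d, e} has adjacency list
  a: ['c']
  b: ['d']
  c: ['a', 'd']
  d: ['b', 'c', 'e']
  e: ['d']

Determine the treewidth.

1

A width-1 tree decomposition is:
Bags: B1 = {d, e}  B2 = {c, d}  B3 = {a, c}  B4 = {b, d}
Tree: B1–B2, B2–B3, B2–B4
The largest bag has 2 vertices, giving width 1; this decomposition certifies tw(G) ≤ 1. Any graph with an edge has treewidth ≥ 1, and G has the edge d–e. Combining the bounds, tw(G) = 1.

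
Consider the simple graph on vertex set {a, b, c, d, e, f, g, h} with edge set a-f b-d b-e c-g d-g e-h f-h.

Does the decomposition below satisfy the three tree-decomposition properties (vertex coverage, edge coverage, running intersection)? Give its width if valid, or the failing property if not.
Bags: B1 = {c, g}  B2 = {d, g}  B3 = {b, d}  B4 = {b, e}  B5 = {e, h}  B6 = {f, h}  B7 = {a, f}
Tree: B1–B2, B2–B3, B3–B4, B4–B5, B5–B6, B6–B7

Yes; width 1.

Every vertex of G appears in some bag (union = {a, b, c, d, e, f, g, h}); every edge is covered by a bag; and for each vertex v the set of bags containing v is connected in the bag tree. The decomposition is therefore valid. The largest bag has 2 vertices, so the width is 1.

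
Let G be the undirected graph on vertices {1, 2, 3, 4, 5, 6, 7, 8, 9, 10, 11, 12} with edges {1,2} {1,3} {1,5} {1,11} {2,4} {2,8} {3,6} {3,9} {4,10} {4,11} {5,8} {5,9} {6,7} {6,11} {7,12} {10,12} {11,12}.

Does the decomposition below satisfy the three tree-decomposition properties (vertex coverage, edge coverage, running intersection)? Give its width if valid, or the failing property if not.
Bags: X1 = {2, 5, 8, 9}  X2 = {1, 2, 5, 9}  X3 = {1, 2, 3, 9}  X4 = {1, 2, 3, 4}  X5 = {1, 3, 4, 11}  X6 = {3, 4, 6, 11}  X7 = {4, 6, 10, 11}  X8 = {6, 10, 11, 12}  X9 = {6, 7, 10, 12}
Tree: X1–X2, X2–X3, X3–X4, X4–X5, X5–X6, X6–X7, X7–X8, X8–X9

Yes; width 3.

Vertex coverage: the bags together contain {1, 2, 3, 4, 5, 6, 7, 8, 9, 10, 11, 12}, the full vertex set. Edge coverage: each edge of G has both endpoints in at least one bag. Running intersection: for every vertex, the bags containing it form a connected subtree. All three properties hold, so this is a valid tree decomposition of width max|bag| − 1 = 3, and hence tw(G) ≤ 3.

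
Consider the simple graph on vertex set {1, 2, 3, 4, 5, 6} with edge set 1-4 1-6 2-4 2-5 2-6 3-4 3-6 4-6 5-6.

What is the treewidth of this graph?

2

A width-2 tree decomposition is:
Bags: B1 = {3, 4, 6}  B2 = {1, 4, 6}  B3 = {2, 4, 6}  B4 = {2, 5, 6}
Tree: B1–B2, B1–B3, B3–B4
Each bag holds 3 vertices, so the decomposition has width 2, which upper-bounds the treewidth. Conversely, {1, 4, 6} is a clique of size 3, and the vertices of any clique must share a bag in every tree decomposition; so some bag has ≥ 3 vertices and tw(G) ≥ 2. Combining the bounds, tw(G) = 2.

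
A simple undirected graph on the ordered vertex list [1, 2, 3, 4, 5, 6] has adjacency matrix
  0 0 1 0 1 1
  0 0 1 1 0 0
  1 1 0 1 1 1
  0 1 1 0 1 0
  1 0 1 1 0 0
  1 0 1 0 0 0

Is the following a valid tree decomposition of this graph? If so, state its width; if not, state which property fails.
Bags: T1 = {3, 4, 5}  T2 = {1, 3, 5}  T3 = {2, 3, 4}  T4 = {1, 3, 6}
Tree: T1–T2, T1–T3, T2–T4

Yes; width 2.

Checking the three conditions: (i) the bags cover all of {1, 2, 3, 4, 5, 6}; (ii) for each edge, some bag contains both endpoints; (iii) the bags containing any fixed vertex form a subtree. All hold, so the decomposition is valid with width 3 − 1 = 2.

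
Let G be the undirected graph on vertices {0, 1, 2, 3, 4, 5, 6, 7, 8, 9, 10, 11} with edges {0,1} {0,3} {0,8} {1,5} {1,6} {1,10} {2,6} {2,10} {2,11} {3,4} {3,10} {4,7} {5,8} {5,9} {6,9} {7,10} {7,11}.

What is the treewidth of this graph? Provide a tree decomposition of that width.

Treewidth 3.
Bags: B1 = {2, 4, 7, 11}  B2 = {2, 4, 7, 10}  B3 = {2, 3, 4, 10}  B4 = {2, 3, 6, 10}  B5 = {1, 3, 6, 10}  B6 = {0, 1, 3, 6}  B7 = {0, 1, 6, 9}  B8 = {0, 1, 5, 9}  B9 = {0, 5, 8, 9}
Tree: B1–B2, B2–B3, B3–B4, B4–B5, B5–B6, B6–B7, B7–B8, B8–B9

Every bag has size at most 4, so the width is 4 − 1 = 3 and tw(G) ≤ 3. For the lower bound: the 4 vertex sets {4,7,11}, {2}, {10}, {0,1,3,6} are disjoint, each induces a connected subgraph, and every pair is joined by at least one edge of G. Contracting each set to a single vertex therefore yields K_{4} as a minor, and since treewidth is minor-monotone, tw(G) ≥ tw(K_{4}) = 3. Combining the bounds, tw(G) = 3.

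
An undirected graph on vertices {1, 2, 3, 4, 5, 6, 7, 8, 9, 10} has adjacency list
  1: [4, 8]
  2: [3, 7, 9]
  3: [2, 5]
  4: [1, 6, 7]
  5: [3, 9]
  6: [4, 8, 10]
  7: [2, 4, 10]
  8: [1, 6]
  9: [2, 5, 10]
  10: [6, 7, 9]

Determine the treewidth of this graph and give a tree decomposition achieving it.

Each bag holds 3 vertices, so the decomposition has width 2, which upper-bounds the treewidth. Since 3–5–9–2–3 is a cycle in G, G is not acyclic. Forests are exactly the graphs of treewidth ≤ 1, so tw(G) ≥ 2. The upper and lower bounds meet at 2, so that is the treewidth.

Treewidth 2.
One such decomposition:
Bags: B1 = {2, 3, 5}  B2 = {2, 5, 9}  B3 = {2, 7, 9}  B4 = {7, 9, 10}  B5 = {4, 7, 10}  B6 = {4, 6, 10}  B7 = {1, 4, 6}  B8 = {1, 6, 8}
Tree: B1–B2, B2–B3, B3–B4, B4–B5, B5–B6, B6–B7, B7–B8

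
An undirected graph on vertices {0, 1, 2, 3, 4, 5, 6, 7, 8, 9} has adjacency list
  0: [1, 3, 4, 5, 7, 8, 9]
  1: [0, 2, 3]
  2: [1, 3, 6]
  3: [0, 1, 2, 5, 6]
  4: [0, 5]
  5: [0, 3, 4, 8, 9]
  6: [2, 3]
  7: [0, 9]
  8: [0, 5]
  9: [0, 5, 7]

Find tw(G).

A width-2 tree decomposition is:
Bags: B1 = {0, 5, 9}  B2 = {0, 3, 5}  B3 = {0, 1, 3}  B4 = {0, 7, 9}  B5 = {0, 5, 8}  B6 = {1, 2, 3}  B7 = {0, 4, 5}  B8 = {2, 3, 6}
Tree: B1–B2, B2–B3, B1–B4, B2–B5, B3–B6, B1–B7, B6–B8
Every bag has size at most 3, so the width is 3 − 1 = 2 and tw(G) ≤ 2. On the other hand G contains the 3-clique {0, 1, 3}. A clique must lie in a single bag of any decomposition, so no decomposition can have width below 2. Hence tw(G) = 2 exactly.

2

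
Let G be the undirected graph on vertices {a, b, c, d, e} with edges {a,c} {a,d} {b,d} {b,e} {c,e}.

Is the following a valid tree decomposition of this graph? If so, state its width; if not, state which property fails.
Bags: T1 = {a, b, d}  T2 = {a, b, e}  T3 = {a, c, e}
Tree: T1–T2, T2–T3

Every vertex of G appears in some bag (union = {a, b, c, d, e}); every edge is covered by a bag; and for each vertex v the set of bags containing v is connected in the bag tree. The decomposition is therefore valid. The largest bag has 3 vertices, so the width is 2.

Yes; width 2.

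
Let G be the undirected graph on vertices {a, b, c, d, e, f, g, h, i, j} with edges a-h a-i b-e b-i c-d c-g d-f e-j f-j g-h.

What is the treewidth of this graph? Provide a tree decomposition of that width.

Each bag holds 3 vertices, so the decomposition has width 2, which upper-bounds the treewidth. Since g–h–a–i–b–e–j–f–d–c–g is a cycle in G, G is not acyclic. Forests are exactly the graphs of treewidth ≤ 1, so tw(G) ≥ 2. Combining the bounds, tw(G) = 2.

Treewidth 2.
One optimal decomposition is:
Bags: B1 = {a, g, h}  B2 = {a, g, i}  B3 = {b, g, i}  B4 = {b, e, g}  B5 = {e, g, j}  B6 = {f, g, j}  B7 = {d, f, g}  B8 = {c, d, g}
Tree: B1–B2, B2–B3, B3–B4, B4–B5, B5–B6, B6–B7, B7–B8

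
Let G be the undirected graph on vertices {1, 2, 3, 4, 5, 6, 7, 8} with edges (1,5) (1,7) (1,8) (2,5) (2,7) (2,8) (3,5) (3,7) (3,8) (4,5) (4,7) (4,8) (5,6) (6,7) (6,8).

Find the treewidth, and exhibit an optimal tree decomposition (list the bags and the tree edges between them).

Treewidth 3.
One such decomposition:
Bags: B1 = {3, 5, 7, 8}  B2 = {5, 6, 7, 8}  B3 = {1, 5, 7, 8}  B4 = {4, 5, 7, 8}  B5 = {2, 5, 7, 8}
Tree: B1–B2, B2–B3, B3–B4, B4–B5

Every bag has size at most 4, so the width is 4 − 1 = 3 and tw(G) ≤ 3. For the lower bound: the 4 vertex sets {3,7}, {5,6}, {8}, {1} are disjoint, each induces a connected subgraph, and every pair is joined by at least one edge of G. Contracting each set to a single vertex therefore yields K_{4} as a minor, and since treewidth is minor-monotone, tw(G) ≥ tw(K_{4}) = 3. Therefore the treewidth is 3.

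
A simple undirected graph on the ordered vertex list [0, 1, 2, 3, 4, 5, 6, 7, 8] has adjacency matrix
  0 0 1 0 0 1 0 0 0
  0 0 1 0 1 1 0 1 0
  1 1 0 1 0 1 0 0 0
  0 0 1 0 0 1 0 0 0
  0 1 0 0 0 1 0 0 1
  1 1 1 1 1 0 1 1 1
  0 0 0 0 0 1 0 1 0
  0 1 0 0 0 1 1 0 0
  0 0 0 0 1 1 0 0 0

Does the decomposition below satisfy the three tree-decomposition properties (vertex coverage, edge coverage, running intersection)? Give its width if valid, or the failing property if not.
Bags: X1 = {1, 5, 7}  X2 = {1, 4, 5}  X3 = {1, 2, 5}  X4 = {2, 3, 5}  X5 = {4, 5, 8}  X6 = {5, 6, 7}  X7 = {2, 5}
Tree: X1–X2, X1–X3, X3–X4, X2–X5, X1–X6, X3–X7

A tree decomposition must satisfy three properties: every vertex lies in some bag; for every edge, both endpoints lie together in some bag; and for every vertex, the bags containing it form a connected subtree. Here vertex 0 appears in no bag, so the decomposition is invalid.

No — vertex 0 appears in no bag.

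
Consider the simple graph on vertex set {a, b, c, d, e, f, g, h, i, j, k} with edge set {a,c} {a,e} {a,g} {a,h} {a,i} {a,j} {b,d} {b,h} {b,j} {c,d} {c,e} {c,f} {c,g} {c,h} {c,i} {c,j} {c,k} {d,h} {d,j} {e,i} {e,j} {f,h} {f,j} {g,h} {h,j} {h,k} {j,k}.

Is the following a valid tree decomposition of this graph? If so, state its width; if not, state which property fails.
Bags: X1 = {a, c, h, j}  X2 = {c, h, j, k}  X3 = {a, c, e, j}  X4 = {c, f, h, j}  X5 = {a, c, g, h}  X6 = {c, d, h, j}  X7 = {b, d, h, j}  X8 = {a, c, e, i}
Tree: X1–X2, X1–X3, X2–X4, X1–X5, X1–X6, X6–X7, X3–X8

Every vertex of G appears in some bag (union = {a, b, c, d, e, f, g, h, i, j, k}); every edge is covered by a bag; and for each vertex v the set of bags containing v is connected in the bag tree. The decomposition is therefore valid. The largest bag has 4 vertices, so the width is 3.

Yes; width 3.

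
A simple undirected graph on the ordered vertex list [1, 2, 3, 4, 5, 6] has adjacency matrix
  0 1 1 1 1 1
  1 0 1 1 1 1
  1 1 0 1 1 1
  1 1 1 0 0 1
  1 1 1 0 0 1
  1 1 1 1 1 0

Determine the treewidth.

A width-4 tree decomposition is:
Bags: B1 = {1, 2, 3, 5, 6}  B2 = {1, 2, 3, 4, 6}
Tree: B1–B2
The largest bag has 5 vertices, giving width 4; this decomposition certifies tw(G) ≤ 4. Conversely, {1, 2, 3, 4, 6} is a clique of size 5, and the vertices of any clique must share a bag in every tree decomposition; so some bag has ≥ 5 vertices and tw(G) ≥ 4. Therefore the treewidth is 4.

4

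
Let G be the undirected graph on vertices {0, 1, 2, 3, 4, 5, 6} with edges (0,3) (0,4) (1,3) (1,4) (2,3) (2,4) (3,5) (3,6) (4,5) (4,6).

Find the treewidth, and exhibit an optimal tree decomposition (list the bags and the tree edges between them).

Every bag has size at most 3, so the width is 3 − 1 = 2 and tw(G) ≤ 2. For the lower bound, G contains the cycle 3–1–4–5–3, so G is not a forest; only forests have treewidth ≤ 1, hence tw(G) ≥ 2. Combining the bounds, tw(G) = 2.

Treewidth 2.
One such decomposition:
Bags: B1 = {1, 3, 4}  B2 = {3, 4, 5}  B3 = {3, 4, 6}  B4 = {2, 3, 4}  B5 = {0, 3, 4}
Tree: B1–B2, B2–B3, B3–B4, B4–B5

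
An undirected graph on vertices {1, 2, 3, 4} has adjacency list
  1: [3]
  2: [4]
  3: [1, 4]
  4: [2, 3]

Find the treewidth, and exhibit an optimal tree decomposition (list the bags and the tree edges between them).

Treewidth 1.
One such decomposition:
Bags: B1 = {2, 4}  B2 = {3, 4}  B3 = {1, 3}
Tree: B1–B2, B2–B3

Each bag holds 2 vertices, so the decomposition has width 1, which upper-bounds the treewidth. Since G has at least one edge (e.g. 2–4), it is not an edgeless graph, so tw(G) ≥ 1. Combining the bounds, tw(G) = 1.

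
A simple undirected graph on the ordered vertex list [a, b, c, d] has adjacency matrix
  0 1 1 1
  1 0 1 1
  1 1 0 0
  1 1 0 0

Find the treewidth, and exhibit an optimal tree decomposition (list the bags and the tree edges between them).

Treewidth 2.
One optimal decomposition is:
Bags: B1 = {a, b, d}  B2 = {a, b, c}
Tree: B1–B2

Every bag has size at most 3, so the width is 3 − 1 = 2 and tw(G) ≤ 2. Conversely, {a, b, d} is a clique of size 3, and the vertices of any clique must share a bag in every tree decomposition; so some bag has ≥ 3 vertices and tw(G) ≥ 2. Combining the bounds, tw(G) = 2.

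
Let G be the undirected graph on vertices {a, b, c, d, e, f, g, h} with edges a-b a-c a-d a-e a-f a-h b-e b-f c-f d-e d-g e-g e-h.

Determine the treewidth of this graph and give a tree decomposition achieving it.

Treewidth 2.
One optimal decomposition is:
Bags: B1 = {a, b, e}  B2 = {a, b, f}  B3 = {a, d, e}  B4 = {a, e, h}  B5 = {a, c, f}  B6 = {d, e, g}
Tree: B1–B2, B1–B3, B1–B4, B2–B5, B3–B6

The largest bag has 3 vertices, giving width 2; this decomposition certifies tw(G) ≤ 2. On the other hand G contains the 3-clique {d, e, g}. A clique must lie in a single bag of any decomposition, so no decomposition can have width below 2. The upper and lower bounds meet at 2, so that is the treewidth.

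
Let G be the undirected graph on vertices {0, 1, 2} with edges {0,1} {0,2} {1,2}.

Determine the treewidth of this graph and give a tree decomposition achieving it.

A single bag containing all 3 vertices is trivially a valid decomposition of width 2. On the other hand G contains the 3-clique {0, 1, 2}. A clique must lie in a single bag of any decomposition, so no decomposition can have width below 2. Hence tw(G) = 2 exactly.

Treewidth 2.
One such decomposition:
Bags: B1 = {0, 1, 2}
Tree: (single bag)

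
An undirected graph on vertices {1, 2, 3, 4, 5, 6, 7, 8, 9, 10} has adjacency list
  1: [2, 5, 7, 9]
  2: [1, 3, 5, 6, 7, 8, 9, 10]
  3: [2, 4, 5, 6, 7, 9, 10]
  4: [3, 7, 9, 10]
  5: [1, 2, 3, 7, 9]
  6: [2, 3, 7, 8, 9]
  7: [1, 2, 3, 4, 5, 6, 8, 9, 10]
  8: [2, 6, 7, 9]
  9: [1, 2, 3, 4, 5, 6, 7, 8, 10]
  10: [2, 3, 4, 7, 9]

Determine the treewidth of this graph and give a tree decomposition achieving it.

Treewidth 4.
One such decomposition:
Bags: B1 = {2, 6, 7, 8, 9}  B2 = {2, 3, 6, 7, 9}  B3 = {2, 3, 5, 7, 9}  B4 = {2, 3, 7, 9, 10}  B5 = {1, 2, 5, 7, 9}  B6 = {3, 4, 7, 9, 10}
Tree: B1–B2, B2–B3, B2–B4, B3–B5, B4–B6

Each bag holds 5 vertices, so the decomposition has width 4, which upper-bounds the treewidth. On the other hand G contains the 5-clique {2, 6, 7, 8, 9}. A clique must lie in a single bag of any decomposition, so no decomposition can have width below 4. The upper and lower bounds meet at 4, so that is the treewidth.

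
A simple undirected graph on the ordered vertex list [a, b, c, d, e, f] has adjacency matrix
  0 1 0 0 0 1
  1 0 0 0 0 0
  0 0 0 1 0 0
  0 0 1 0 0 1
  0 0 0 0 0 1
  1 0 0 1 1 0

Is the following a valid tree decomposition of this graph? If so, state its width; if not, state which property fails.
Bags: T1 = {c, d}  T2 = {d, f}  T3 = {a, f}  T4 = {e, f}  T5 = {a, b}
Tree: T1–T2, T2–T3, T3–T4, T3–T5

Every vertex of G appears in some bag (union = {a, b, c, d, e, f}); every edge is covered by a bag; and for each vertex v the set of bags containing v is connected in the bag tree. The decomposition is therefore valid. The largest bag has 2 vertices, so the width is 1.

Yes; width 1.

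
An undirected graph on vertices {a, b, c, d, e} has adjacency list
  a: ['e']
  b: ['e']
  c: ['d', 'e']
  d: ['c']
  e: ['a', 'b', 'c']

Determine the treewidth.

1

A width-1 tree decomposition is:
Bags: B1 = {b, e}  B2 = {c, e}  B3 = {c, d}  B4 = {a, e}
Tree: B1–B2, B2–B3, B1–B4
The largest bag has 2 vertices, giving width 1; this decomposition certifies tw(G) ≤ 1. Any graph with an edge has treewidth ≥ 1, and G has the edge b–e. Hence tw(G) = 1 exactly.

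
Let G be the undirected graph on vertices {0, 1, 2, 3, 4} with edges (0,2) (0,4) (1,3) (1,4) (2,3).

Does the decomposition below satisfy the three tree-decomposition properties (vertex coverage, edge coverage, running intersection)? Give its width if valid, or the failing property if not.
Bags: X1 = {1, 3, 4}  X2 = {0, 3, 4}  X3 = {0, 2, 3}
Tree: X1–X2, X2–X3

Every vertex of G appears in some bag (union = {0, 1, 2, 3, 4}); every edge is covered by a bag; and for each vertex v the set of bags containing v is connected in the bag tree. The decomposition is therefore valid. The largest bag has 3 vertices, so the width is 2.

Yes; width 2.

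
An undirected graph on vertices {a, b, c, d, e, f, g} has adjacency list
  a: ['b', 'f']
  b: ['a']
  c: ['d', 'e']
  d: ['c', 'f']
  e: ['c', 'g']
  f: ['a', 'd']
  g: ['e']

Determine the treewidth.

A width-1 tree decomposition is:
Bags: B1 = {a, b}  B2 = {a, f}  B3 = {d, f}  B4 = {c, d}  B5 = {c, e}  B6 = {e, g}
Tree: B1–B2, B2–B3, B3–B4, B4–B5, B5–B6
Every bag has size at most 2, so the width is 2 − 1 = 1 and tw(G) ≤ 1. Any graph with an edge has treewidth ≥ 1, and G has the edge b–a. Therefore the treewidth is 1.

1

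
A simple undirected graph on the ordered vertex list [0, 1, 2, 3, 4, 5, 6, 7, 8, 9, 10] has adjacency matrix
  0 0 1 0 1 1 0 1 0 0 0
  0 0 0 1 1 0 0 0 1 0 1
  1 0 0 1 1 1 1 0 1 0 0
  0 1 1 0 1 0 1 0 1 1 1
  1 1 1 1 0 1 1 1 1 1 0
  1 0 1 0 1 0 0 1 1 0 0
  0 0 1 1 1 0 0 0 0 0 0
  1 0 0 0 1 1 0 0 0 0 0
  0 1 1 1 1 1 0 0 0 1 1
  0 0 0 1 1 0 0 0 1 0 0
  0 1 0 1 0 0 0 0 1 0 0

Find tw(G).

A width-3 tree decomposition is:
Bags: B1 = {2, 3, 4, 8}  B2 = {2, 3, 4, 6}  B3 = {2, 4, 5, 8}  B4 = {3, 4, 8, 9}  B5 = {1, 3, 4, 8}  B6 = {1, 3, 8, 10}  B7 = {0, 2, 4, 5}  B8 = {0, 4, 5, 7}
Tree: B1–B2, B1–B3, B1–B4, B1–B5, B5–B6, B3–B7, B7–B8
The largest bag has 4 vertices, giving width 3; this decomposition certifies tw(G) ≤ 3. On the other hand G contains the 4-clique {1, 3, 8, 10}. A clique must lie in a single bag of any decomposition, so no decomposition can have width below 3. The upper and lower bounds meet at 3, so that is the treewidth.

3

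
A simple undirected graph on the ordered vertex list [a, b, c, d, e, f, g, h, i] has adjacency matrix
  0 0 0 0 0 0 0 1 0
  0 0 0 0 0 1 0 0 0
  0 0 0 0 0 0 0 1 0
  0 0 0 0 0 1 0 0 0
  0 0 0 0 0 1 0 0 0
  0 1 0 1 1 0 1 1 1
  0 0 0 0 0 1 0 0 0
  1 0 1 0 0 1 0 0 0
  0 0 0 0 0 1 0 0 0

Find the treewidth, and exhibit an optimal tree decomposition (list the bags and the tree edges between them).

Treewidth 1.
Bags: B1 = {f, g}  B2 = {b, f}  B3 = {d, f}  B4 = {f, h}  B5 = {c, h}  B6 = {a, h}  B7 = {f, i}  B8 = {e, f}
Tree: B1–B2, B2–B3, B1–B4, B4–B5, B4–B6, B1–B7, B1–B8

The largest bag has 2 vertices, giving width 1; this decomposition certifies tw(G) ≤ 1. Since G has at least one edge (e.g. f–g), it is not an edgeless graph, so tw(G) ≥ 1. Therefore the treewidth is 1.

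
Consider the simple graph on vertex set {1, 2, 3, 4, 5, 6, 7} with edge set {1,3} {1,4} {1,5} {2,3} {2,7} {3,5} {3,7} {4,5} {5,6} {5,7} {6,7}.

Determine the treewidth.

2

A width-2 tree decomposition is:
Bags: B1 = {2, 3, 7}  B2 = {3, 5, 7}  B3 = {1, 3, 5}  B4 = {5, 6, 7}  B5 = {1, 4, 5}
Tree: B1–B2, B2–B3, B2–B4, B3–B5
Each bag holds 3 vertices, so the decomposition has width 2, which upper-bounds the treewidth. Conversely, {2, 3, 7} is a clique of size 3, and the vertices of any clique must share a bag in every tree decomposition; so some bag has ≥ 3 vertices and tw(G) ≥ 2. Therefore the treewidth is 2.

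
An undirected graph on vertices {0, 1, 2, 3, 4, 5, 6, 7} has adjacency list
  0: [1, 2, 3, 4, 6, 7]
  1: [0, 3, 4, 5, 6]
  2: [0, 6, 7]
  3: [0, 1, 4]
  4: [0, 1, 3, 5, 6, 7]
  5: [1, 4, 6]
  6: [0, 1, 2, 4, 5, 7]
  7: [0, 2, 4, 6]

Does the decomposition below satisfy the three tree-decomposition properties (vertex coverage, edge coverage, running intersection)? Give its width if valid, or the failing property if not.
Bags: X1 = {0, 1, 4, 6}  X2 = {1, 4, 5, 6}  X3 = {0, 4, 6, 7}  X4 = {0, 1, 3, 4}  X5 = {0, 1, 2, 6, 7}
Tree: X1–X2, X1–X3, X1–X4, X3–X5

No — bags containing vertex 1 are not connected in the tree.

A tree decomposition must satisfy three properties: every vertex lies in some bag; for every edge, both endpoints lie together in some bag; and for every vertex, the bags containing it form a connected subtree. Here bags containing vertex 1 are not connected in the tree, so the decomposition is invalid.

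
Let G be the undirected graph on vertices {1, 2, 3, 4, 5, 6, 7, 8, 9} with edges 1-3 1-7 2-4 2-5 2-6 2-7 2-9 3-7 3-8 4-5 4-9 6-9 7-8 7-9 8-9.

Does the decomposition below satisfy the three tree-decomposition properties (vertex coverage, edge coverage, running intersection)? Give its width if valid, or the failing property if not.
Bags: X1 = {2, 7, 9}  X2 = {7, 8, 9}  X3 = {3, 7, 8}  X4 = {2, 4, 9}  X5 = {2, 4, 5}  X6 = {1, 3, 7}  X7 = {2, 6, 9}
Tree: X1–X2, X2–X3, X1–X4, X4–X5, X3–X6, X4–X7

Every vertex of G appears in some bag (union = {1, 2, 3, 4, 5, 6, 7, 8, 9}); every edge is covered by a bag; and for each vertex v the set of bags containing v is connected in the bag tree. The decomposition is therefore valid. The largest bag has 3 vertices, so the width is 2.

Yes; width 2.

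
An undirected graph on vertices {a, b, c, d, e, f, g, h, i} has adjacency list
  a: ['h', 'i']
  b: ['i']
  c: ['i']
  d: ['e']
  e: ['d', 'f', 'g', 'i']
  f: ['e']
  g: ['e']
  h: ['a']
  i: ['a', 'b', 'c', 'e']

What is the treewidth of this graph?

A width-1 tree decomposition is:
Bags: B1 = {e, i}  B2 = {e, f}  B3 = {d, e}  B4 = {b, i}  B5 = {a, i}  B6 = {a, h}  B7 = {e, g}  B8 = {c, i}
Tree: B1–B2, B1–B3, B1–B4, B1–B5, B5–B6, B3–B7, B1–B8
Every bag has size at most 2, so the width is 2 − 1 = 1 and tw(G) ≤ 1. G has an edge, so its treewidth is at least 1. Hence tw(G) = 1 exactly.

1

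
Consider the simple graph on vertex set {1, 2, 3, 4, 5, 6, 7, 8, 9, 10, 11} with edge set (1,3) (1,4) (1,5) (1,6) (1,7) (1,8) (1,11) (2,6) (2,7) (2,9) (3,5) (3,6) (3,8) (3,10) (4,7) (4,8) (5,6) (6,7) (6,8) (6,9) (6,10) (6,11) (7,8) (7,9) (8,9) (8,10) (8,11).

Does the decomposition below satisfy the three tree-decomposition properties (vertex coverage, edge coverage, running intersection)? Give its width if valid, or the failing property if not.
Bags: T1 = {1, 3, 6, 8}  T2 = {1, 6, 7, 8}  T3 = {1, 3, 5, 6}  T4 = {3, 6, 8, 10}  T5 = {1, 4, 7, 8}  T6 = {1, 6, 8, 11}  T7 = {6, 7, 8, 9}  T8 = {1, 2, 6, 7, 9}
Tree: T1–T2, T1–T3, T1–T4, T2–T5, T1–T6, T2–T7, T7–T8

A tree decomposition must satisfy three properties: every vertex lies in some bag; for every edge, both endpoints lie together in some bag; and for every vertex, the bags containing it form a connected subtree. Here bags containing vertex 1 are not connected in the tree, so the decomposition is invalid.

No — bags containing vertex 1 are not connected in the tree.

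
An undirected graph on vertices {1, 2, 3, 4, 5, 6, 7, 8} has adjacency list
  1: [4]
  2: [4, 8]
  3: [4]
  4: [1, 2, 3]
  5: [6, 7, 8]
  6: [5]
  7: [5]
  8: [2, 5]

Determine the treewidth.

1

A width-1 tree decomposition is:
Bags: B1 = {2, 8}  B2 = {5, 8}  B3 = {5, 7}  B4 = {5, 6}  B5 = {2, 4}  B6 = {1, 4}  B7 = {3, 4}
Tree: B1–B2, B2–B3, B3–B4, B1–B5, B5–B6, B5–B7
The largest bag has 2 vertices, giving width 1; this decomposition certifies tw(G) ≤ 1. Any graph with an edge has treewidth ≥ 1, and G has the edge 8–2. Therefore the treewidth is 1.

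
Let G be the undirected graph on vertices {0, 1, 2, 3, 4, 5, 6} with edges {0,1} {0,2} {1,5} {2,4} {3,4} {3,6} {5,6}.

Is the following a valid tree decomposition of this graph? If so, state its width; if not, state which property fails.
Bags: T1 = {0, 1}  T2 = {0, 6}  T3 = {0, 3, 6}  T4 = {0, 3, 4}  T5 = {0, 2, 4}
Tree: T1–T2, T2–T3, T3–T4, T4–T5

No — vertex 5 appears in no bag.

A tree decomposition must satisfy three properties: every vertex lies in some bag; for every edge, both endpoints lie together in some bag; and for every vertex, the bags containing it form a connected subtree. Here vertex 5 appears in no bag, so the decomposition is invalid.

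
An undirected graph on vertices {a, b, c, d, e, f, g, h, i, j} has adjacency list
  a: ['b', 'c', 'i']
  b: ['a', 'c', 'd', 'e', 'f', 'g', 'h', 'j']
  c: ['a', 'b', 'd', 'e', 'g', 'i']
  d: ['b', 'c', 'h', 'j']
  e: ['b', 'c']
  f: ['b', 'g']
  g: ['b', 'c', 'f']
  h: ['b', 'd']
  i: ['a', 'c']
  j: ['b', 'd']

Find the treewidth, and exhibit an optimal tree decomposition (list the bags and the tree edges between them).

Every bag has size at most 3, so the width is 3 − 1 = 2 and tw(G) ≤ 2. For the lower bound, the 3 vertices {b, d, j} are pairwise adjacent, and any tree decomposition puts a clique entirely inside one bag — forcing width ≥ 2. Hence tw(G) = 2 exactly.

Treewidth 2.
One such decomposition:
Bags: B1 = {b, c, d}  B2 = {b, d, h}  B3 = {b, c, g}  B4 = {b, c, e}  B5 = {a, b, c}  B6 = {a, c, i}  B7 = {b, f, g}  B8 = {b, d, j}
Tree: B1–B2, B1–B3, B1–B4, B4–B5, B5–B6, B3–B7, B2–B8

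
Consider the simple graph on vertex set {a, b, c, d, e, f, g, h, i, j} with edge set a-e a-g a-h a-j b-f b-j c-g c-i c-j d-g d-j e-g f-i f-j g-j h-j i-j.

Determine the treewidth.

2

A width-2 tree decomposition is:
Bags: B1 = {c, g, j}  B2 = {a, g, j}  B3 = {a, h, j}  B4 = {c, i, j}  B5 = {f, i, j}  B6 = {d, g, j}  B7 = {b, f, j}  B8 = {a, e, g}
Tree: B1–B2, B2–B3, B1–B4, B4–B5, B2–B6, B5–B7, B2–B8
Every bag has size at most 3, so the width is 3 − 1 = 2 and tw(G) ≤ 2. Conversely, {b, f, j} is a clique of size 3, and the vertices of any clique must share a bag in every tree decomposition; so some bag has ≥ 3 vertices and tw(G) ≥ 2. The upper and lower bounds meet at 2, so that is the treewidth.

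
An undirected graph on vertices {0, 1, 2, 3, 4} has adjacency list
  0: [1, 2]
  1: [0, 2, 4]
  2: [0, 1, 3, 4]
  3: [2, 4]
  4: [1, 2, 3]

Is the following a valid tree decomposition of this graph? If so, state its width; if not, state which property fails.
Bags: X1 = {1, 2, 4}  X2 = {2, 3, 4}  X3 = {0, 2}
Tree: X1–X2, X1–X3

A tree decomposition must satisfy three properties: every vertex lies in some bag; for every edge, both endpoints lie together in some bag; and for every vertex, the bags containing it form a connected subtree. Here edge (1,0) lies in no bag, so the decomposition is invalid.

No — edge (1,0) lies in no bag.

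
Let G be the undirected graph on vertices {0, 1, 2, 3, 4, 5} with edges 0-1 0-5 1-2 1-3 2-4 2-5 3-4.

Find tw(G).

A width-2 tree decomposition is:
Bags: B1 = {0, 1, 5}  B2 = {1, 2, 5}  B3 = {1, 2, 3}  B4 = {2, 3, 4}
Tree: B1–B2, B2–B3, B3–B4
Each bag holds 3 vertices, so the decomposition has width 2, which upper-bounds the treewidth. For the lower bound, G contains the cycle 0–5–2–1–0, so G is not a forest; only forests have treewidth ≤ 1, hence tw(G) ≥ 2. Therefore the treewidth is 2.

2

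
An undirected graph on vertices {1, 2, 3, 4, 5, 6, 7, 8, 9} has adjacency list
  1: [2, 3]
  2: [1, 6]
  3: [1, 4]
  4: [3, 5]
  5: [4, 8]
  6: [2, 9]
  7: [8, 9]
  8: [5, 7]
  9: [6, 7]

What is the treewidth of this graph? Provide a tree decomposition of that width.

Every bag has size at most 3, so the width is 3 − 1 = 2 and tw(G) ≤ 2. The edges 1–2–6–9–7–8–5–4–3–1 form a cycle, so G is not a tree and its treewidth is at least 2. Hence tw(G) = 2 exactly.

Treewidth 2.
Bags: B1 = {1, 2, 6}  B2 = {1, 6, 9}  B3 = {1, 7, 9}  B4 = {1, 7, 8}  B5 = {1, 5, 8}  B6 = {1, 4, 5}  B7 = {1, 3, 4}
Tree: B1–B2, B2–B3, B3–B4, B4–B5, B5–B6, B6–B7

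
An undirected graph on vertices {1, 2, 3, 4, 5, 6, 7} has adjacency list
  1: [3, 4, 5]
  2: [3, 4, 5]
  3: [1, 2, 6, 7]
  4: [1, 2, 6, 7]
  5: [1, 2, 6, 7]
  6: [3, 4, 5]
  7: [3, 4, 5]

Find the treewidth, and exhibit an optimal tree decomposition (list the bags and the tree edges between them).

Treewidth 3.
One optimal decomposition is:
Bags: B1 = {1, 3, 4, 5}  B2 = {2, 3, 4, 5}  B3 = {3, 4, 5, 7}  B4 = {3, 4, 5, 6}
Tree: B1–B2, B2–B3, B3–B4

The largest bag has 4 vertices, giving width 3; this decomposition certifies tw(G) ≤ 3. For the lower bound: the 4 vertex sets {1,4}, {2,5}, {3}, {7} are disjoint, each induces a connected subgraph, and every pair is joined by at least one edge of G. Contracting each set to a single vertex therefore yields K_{4} as a minor, and since treewidth is minor-monotone, tw(G) ≥ tw(K_{4}) = 3. Hence tw(G) = 3 exactly.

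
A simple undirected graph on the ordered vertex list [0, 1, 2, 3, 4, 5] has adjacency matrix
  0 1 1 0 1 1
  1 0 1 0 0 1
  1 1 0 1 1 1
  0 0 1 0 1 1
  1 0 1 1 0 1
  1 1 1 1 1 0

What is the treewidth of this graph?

3

A width-3 tree decomposition is:
Bags: B1 = {0, 1, 2, 5}  B2 = {0, 2, 4, 5}  B3 = {2, 3, 4, 5}
Tree: B1–B2, B2–B3
Every bag has size at most 4, so the width is 4 − 1 = 3 and tw(G) ≤ 3. On the other hand G contains the 4-clique {0, 1, 2, 5}. A clique must lie in a single bag of any decomposition, so no decomposition can have width below 3. Hence tw(G) = 3 exactly.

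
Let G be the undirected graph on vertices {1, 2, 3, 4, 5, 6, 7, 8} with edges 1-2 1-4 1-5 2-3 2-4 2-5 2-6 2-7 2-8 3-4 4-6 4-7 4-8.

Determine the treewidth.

2

A width-2 tree decomposition is:
Bags: B1 = {2, 4, 7}  B2 = {1, 2, 4}  B3 = {2, 4, 8}  B4 = {2, 4, 6}  B5 = {1, 2, 5}  B6 = {2, 3, 4}
Tree: B1–B2, B1–B3, B2–B4, B2–B5, B3–B6
The largest bag has 3 vertices, giving width 2; this decomposition certifies tw(G) ≤ 2. For the lower bound, the 3 vertices {1, 2, 4} are pairwise adjacent, and any tree decomposition puts a clique entirely inside one bag — forcing width ≥ 2. Combining the bounds, tw(G) = 2.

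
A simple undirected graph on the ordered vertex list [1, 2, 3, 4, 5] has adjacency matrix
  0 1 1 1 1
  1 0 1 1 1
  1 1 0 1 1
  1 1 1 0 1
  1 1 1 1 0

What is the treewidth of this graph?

A width-4 tree decomposition is:
Bags: B1 = {1, 2, 3, 4, 5}
Tree: (single bag)
A single bag containing all 5 vertices is trivially a valid decomposition of width 4. For the lower bound, the 5 vertices {1, 2, 3, 4, 5} are pairwise adjacent, and any tree decomposition puts a clique entirely inside one bag — forcing width ≥ 4. Hence tw(G) = 4 exactly.

4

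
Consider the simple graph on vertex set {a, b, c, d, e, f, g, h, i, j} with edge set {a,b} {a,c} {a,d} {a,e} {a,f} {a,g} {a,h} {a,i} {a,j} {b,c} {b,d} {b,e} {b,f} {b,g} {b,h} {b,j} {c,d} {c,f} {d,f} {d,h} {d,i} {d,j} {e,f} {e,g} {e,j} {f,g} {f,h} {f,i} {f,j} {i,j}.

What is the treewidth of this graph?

4

A width-4 tree decomposition is:
Bags: B1 = {a, b, e, f, j}  B2 = {a, b, e, f, g}  B3 = {a, b, d, f, j}  B4 = {a, b, d, f, h}  B5 = {a, b, c, d, f}  B6 = {a, d, f, i, j}
Tree: B1–B2, B1–B3, B3–B4, B4–B5, B3–B6
Each bag holds 5 vertices, so the decomposition has width 4, which upper-bounds the treewidth. Conversely, {a, b, d, f, j} is a clique of size 5, and the vertices of any clique must share a bag in every tree decomposition; so some bag has ≥ 5 vertices and tw(G) ≥ 4. The upper and lower bounds meet at 4, so that is the treewidth.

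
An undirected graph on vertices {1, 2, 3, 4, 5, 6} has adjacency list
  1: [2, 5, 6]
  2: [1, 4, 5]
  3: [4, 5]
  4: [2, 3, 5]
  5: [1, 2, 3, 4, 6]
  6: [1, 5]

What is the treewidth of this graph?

A width-2 tree decomposition is:
Bags: B1 = {2, 4, 5}  B2 = {1, 2, 5}  B3 = {1, 5, 6}  B4 = {3, 4, 5}
Tree: B1–B2, B2–B3, B1–B4
Every bag has size at most 3, so the width is 3 − 1 = 2 and tw(G) ≤ 2. On the other hand G contains the 3-clique {1, 2, 5}. A clique must lie in a single bag of any decomposition, so no decomposition can have width below 2. Therefore the treewidth is 2.

2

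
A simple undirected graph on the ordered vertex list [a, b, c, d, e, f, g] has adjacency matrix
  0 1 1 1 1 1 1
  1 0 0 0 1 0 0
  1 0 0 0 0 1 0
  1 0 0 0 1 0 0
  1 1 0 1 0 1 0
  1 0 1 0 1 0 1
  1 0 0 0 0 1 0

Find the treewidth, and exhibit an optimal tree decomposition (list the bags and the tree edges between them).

Each bag holds 3 vertices, so the decomposition has width 2, which upper-bounds the treewidth. For the lower bound, the 3 vertices {a, d, e} are pairwise adjacent, and any tree decomposition puts a clique entirely inside one bag — forcing width ≥ 2. The upper and lower bounds meet at 2, so that is the treewidth.

Treewidth 2.
One such decomposition:
Bags: B1 = {a, c, f}  B2 = {a, e, f}  B3 = {a, b, e}  B4 = {a, f, g}  B5 = {a, d, e}
Tree: B1–B2, B2–B3, B2–B4, B3–B5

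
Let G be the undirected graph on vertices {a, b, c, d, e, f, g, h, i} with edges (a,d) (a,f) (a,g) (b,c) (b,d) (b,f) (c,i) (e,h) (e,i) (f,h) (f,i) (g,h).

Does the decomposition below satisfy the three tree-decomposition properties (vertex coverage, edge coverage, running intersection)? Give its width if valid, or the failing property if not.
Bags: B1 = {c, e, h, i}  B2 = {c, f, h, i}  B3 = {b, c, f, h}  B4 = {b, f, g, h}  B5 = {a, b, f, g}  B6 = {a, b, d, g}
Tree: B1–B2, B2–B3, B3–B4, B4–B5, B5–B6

Yes; width 3.

Every vertex of G appears in some bag (union = {a, b, c, d, e, f, g, h, i}); every edge is covered by a bag; and for each vertex v the set of bags containing v is connected in the bag tree. The decomposition is therefore valid. The largest bag has 4 vertices, so the width is 3.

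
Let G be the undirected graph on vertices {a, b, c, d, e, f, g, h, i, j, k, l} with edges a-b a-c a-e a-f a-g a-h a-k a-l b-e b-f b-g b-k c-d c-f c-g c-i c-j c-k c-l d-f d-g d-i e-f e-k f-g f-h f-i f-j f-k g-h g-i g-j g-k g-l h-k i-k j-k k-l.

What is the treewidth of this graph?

A width-4 tree decomposition is:
Bags: B1 = {c, f, g, i, k}  B2 = {a, c, f, g, k}  B3 = {c, d, f, g, i}  B4 = {a, c, g, k, l}  B5 = {a, b, f, g, k}  B6 = {a, b, e, f, k}  B7 = {c, f, g, j, k}  B8 = {a, f, g, h, k}
Tree: B1–B2, B1–B3, B2–B4, B2–B5, B5–B6, B1–B7, B2–B8
Every bag has size at most 5, so the width is 5 − 1 = 4 and tw(G) ≤ 4. For the lower bound, the 5 vertices {c, d, f, g, i} are pairwise adjacent, and any tree decomposition puts a clique entirely inside one bag — forcing width ≥ 4. The upper and lower bounds meet at 4, so that is the treewidth.

4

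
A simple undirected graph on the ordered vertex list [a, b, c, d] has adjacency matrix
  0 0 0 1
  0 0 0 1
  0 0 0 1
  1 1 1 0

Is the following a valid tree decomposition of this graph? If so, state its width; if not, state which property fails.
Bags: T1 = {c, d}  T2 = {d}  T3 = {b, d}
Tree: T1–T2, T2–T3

No — vertex a appears in no bag.

A tree decomposition must satisfy three properties: every vertex lies in some bag; for every edge, both endpoints lie together in some bag; and for every vertex, the bags containing it form a connected subtree. Here vertex a appears in no bag, so the decomposition is invalid.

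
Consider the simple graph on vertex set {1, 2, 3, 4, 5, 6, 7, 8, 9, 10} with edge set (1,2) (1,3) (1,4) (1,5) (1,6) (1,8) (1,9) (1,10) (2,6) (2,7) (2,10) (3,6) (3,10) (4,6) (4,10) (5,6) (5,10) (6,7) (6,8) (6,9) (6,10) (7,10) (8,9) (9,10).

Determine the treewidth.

A width-3 tree decomposition is:
Bags: B1 = {1, 6, 9, 10}  B2 = {1, 5, 6, 10}  B3 = {1, 2, 6, 10}  B4 = {1, 4, 6, 10}  B5 = {1, 6, 8, 9}  B6 = {2, 6, 7, 10}  B7 = {1, 3, 6, 10}
Tree: B1–B2, B1–B3, B2–B4, B1–B5, B3–B6, B1–B7
The largest bag has 4 vertices, giving width 3; this decomposition certifies tw(G) ≤ 3. For the lower bound, the 4 vertices {1, 6, 8, 9} are pairwise adjacent, and any tree decomposition puts a clique entirely inside one bag — forcing width ≥ 3. Hence tw(G) = 3 exactly.

3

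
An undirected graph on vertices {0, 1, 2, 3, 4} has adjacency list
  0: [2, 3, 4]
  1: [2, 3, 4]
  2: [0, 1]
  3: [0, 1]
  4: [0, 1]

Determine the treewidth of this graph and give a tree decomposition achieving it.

Treewidth 2.
Bags: B1 = {0, 1, 3}  B2 = {0, 1, 4}  B3 = {0, 1, 2}
Tree: B1–B2, B2–B3

Every bag has size at most 3, so the width is 3 − 1 = 2 and tw(G) ≤ 2. For the lower bound, G contains the cycle 3–1–4–0–3, so G is not a forest; only forests have treewidth ≤ 1, hence tw(G) ≥ 2. Therefore the treewidth is 2.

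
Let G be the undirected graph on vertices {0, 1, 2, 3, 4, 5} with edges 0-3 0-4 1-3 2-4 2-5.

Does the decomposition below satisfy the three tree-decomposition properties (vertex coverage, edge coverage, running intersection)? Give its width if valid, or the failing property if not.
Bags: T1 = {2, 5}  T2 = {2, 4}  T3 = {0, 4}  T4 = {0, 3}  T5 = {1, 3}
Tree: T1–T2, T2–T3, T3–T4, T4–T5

Yes; width 1.

Vertex coverage: the bags together contain {0, 1, 2, 3, 4, 5}, the full vertex set. Edge coverage: each edge of G has both endpoints in at least one bag. Running intersection: for every vertex, the bags containing it form a connected subtree. All three properties hold, so this is a valid tree decomposition of width max|bag| − 1 = 1, and hence tw(G) ≤ 1.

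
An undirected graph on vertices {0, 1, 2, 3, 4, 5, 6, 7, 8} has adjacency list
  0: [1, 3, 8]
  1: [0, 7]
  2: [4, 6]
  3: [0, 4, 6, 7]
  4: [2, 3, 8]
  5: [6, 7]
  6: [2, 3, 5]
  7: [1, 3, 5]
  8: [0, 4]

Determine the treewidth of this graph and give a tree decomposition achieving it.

Treewidth 3.
One optimal decomposition is:
Bags: B1 = {0, 1, 5, 7}  B2 = {0, 3, 5, 7}  B3 = {0, 3, 5, 6}  B4 = {0, 3, 6, 8}  B5 = {3, 4, 6, 8}  B6 = {2, 4, 6, 8}
Tree: B1–B2, B2–B3, B3–B4, B4–B5, B5–B6

Each bag holds 4 vertices, so the decomposition has width 3, which upper-bounds the treewidth. For the lower bound: the 4 vertex sets {1,5,7}, {0}, {3}, {2,4,6,8} are disjoint, each induces a connected subgraph, and every pair is joined by at least one edge of G. Contracting each set to a single vertex therefore yields K_{4} as a minor, and since treewidth is minor-monotone, tw(G) ≥ tw(K_{4}) = 3. The upper and lower bounds meet at 3, so that is the treewidth.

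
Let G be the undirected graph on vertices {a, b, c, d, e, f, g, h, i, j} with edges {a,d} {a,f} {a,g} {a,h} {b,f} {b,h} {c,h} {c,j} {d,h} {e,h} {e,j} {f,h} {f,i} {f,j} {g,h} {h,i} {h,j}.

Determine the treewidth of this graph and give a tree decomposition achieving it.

The largest bag has 3 vertices, giving width 2; this decomposition certifies tw(G) ≤ 2. For the lower bound, the 3 vertices {a, d, h} are pairwise adjacent, and any tree decomposition puts a clique entirely inside one bag — forcing width ≥ 2. The upper and lower bounds meet at 2, so that is the treewidth.

Treewidth 2.
Bags: B1 = {f, h, j}  B2 = {c, h, j}  B3 = {e, h, j}  B4 = {b, f, h}  B5 = {a, f, h}  B6 = {f, h, i}  B7 = {a, d, h}  B8 = {a, g, h}
Tree: B1–B2, B2–B3, B1–B4, B1–B5, B4–B6, B5–B7, B7–B8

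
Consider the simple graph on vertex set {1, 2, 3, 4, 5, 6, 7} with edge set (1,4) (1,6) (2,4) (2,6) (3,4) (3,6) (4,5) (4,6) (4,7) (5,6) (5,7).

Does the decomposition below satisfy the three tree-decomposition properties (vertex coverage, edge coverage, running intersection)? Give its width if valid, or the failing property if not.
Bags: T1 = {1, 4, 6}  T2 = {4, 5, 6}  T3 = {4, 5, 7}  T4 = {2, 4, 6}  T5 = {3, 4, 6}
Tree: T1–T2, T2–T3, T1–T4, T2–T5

Vertex coverage: the bags together contain {1, 2, 3, 4, 5, 6, 7}, the full vertex set. Edge coverage: each edge of G has both endpoints in at least one bag. Running intersection: for every vertex, the bags containing it form a connected subtree. All three properties hold, so this is a valid tree decomposition of width max|bag| − 1 = 2, and hence tw(G) ≤ 2.

Yes; width 2.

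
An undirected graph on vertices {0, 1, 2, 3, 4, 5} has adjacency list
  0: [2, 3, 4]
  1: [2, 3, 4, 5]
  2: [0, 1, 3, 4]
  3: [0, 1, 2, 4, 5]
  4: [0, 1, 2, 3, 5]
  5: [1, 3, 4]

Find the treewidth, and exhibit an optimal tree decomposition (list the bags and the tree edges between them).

Every bag has size at most 4, so the width is 4 − 1 = 3 and tw(G) ≤ 3. For the lower bound, the 4 vertices {0, 2, 3, 4} are pairwise adjacent, and any tree decomposition puts a clique entirely inside one bag — forcing width ≥ 3. Combining the bounds, tw(G) = 3.

Treewidth 3.
One such decomposition:
Bags: B1 = {0, 2, 3, 4}  B2 = {1, 2, 3, 4}  B3 = {1, 3, 4, 5}
Tree: B1–B2, B2–B3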